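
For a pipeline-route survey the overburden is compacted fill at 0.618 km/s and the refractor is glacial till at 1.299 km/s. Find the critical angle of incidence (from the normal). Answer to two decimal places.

28.41°

At critical incidence the refracted ray runs along the interface (θ₂ = 90°), so sin θ_c = V₁/V₂.
θ_c = arcsin(0.618/1.299) = arcsin 0.4758 = 28.41°.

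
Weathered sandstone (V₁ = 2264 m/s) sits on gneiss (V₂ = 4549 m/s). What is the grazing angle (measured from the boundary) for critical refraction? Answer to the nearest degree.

60°

Critical incidence: sin θ_c = V₁/V₂ = 2264/4549 = 0.4977.
θ_c = arcsin 0.4977 = 29.85°.
Measured from the interface: 90° − 29.85° = 60.15°.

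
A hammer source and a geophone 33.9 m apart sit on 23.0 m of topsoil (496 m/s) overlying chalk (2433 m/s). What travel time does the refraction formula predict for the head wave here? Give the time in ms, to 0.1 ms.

t = x/V₂ + 2h·√(V₂²−V₁²)/(V₁V₂).
√(V₂²−V₁²) = √(2433²−496²) = 2381.9 m/s; delay term = 2·23.0·2381.9/(496·2433) = 0.09079 s.
t = 33.9/2433 + 0.09079 = 0.10473 s.

104.7 ms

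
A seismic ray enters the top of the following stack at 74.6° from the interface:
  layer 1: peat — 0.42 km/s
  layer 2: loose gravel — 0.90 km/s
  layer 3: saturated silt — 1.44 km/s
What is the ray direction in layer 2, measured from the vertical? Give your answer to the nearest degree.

From the normal: θ₁ = 90° − 74.6° = 15.4°.
Snell's law across each interface conserves sin θ / V, so sin θ_2 = V_2·sin θ₁/V₁.
sin θ_2 = 0.90 × sin 15.4° / 0.42 = 0.5690.
θ_2 = 34.68° from the vertical.

35°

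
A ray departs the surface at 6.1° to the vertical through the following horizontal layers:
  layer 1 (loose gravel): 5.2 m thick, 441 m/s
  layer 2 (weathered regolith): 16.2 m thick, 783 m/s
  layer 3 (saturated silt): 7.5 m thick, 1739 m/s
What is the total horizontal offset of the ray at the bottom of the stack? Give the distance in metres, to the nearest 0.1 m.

7.1 m

p = sin θ₁/V₁ = sin 6.1°/441 = 2.4096e-04 s/m is conserved through the stack.
Layer 1: θ = 6.10°; offset = 5.2·tan 6.10° = 0.556 m.
Layer 2: sin θ = p·783 = 0.1887 → θ = 10.88°; offset = 16.2·tan 10.88° = 3.112 m.
Layer 3: sin θ = p·1739 = 0.4190 → θ = 24.77°; offset = 7.5·tan 24.77° = 3.461 m.
Summing the layer offsets gives 7.129 m.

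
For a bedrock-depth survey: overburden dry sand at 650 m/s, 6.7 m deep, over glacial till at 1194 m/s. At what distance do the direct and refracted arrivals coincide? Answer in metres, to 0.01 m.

x_cross = 2h·√((V₂+V₁)/(V₂−V₁)).
(V₂+V₁)/(V₂−V₁) = (1194+650)/(1194−650) = 3.3897; √ = 1.8411.
x_cross = 2·6.7·1.8411 = 24.67 m.

24.67 m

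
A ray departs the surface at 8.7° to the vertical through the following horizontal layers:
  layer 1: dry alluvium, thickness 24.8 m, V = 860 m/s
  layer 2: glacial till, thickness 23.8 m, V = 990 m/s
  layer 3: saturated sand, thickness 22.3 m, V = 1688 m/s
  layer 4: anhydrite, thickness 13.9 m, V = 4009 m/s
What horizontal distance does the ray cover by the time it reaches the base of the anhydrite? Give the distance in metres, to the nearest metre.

Ray parameter p = sin 8.7° / 860 m/s = 1.7588e-04 s/m.
Layer 1: θ = 8.70°; offset = 24.8·tan 8.70° = 3.795 m.
Layer 2: sin θ = p·990 = 0.1741 → θ = 10.03°; offset = 23.8·tan 10.03° = 4.208 m.
Layer 3: sin θ = p·1688 = 0.2969 → θ = 17.27°; offset = 22.3·tan 17.27° = 6.933 m.
Layer 4: sin θ = p·4009 = 0.7051 → θ = 44.84°; offset = 13.9·tan 44.84° = 13.822 m.
Σ offsets = 28.759 m.

29 m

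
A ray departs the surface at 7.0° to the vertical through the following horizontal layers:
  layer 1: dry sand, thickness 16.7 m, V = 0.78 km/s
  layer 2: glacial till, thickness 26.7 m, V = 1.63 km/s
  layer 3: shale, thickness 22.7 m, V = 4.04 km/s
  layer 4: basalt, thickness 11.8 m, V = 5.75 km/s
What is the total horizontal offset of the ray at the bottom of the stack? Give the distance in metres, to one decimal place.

Apply Snell's law at each interface; in layer i the horizontal offset is hᵢ·tan θᵢ.
Layer 1: θ = 7.00°; offset = 16.7·tan 7.00° = 2.051 m.
Layer 2: sin θ = 1.63·sin 7.0°/0.78 = 0.2547, θ = 14.75°; offset = 26.7·tan 14.75° = 7.032 m.
Layer 3: sin θ = 4.04·sin 7.0°/0.78 = 0.6312, θ = 39.14°; offset = 22.7·tan 39.14° = 18.474 m.
Layer 4: sin θ = 5.75·sin 7.0°/0.78 = 0.8984, θ = 63.95°; offset = 11.8·tan 63.95° = 24.138 m.
Total horizontal offset = 51.694 m.

51.7 m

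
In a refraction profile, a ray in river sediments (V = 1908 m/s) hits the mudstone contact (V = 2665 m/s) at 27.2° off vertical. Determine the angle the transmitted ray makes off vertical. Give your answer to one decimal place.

Snell's law: sin θ₂ = (V₂/V₁)·sin θ₁ = (2665/1908)·sin 27.2° = 0.6385.
θ₂ = arcsin 0.6385 = 39.68° from the normal.

39.7°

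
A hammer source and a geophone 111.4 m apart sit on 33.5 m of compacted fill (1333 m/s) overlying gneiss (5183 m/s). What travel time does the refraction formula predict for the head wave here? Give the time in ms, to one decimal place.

t = x/V₂ + 2h·√(V₂²−V₁²)/(V₁V₂).
√(V₂²−V₁²) = √(5183²−1333²) = 5008.7 m/s; delay term = 2·33.5·5008.7/(1333·5183) = 0.04857 s.
t = 111.4/5183 + 0.04857 = 0.07007 s.

70.1 ms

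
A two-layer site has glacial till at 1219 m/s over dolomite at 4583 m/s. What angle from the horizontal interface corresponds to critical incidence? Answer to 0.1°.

74.6°

At critical incidence the refracted ray runs along the interface (θ₂ = 90°), so sin θ_c = V₁/V₂.
θ_c = arcsin(1219/4583) = arcsin 0.2660 = 15.43°.
Measured from the interface: 90° − 15.43° = 74.57°.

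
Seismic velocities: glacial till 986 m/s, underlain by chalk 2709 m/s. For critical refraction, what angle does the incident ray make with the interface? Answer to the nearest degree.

69°

At critical incidence the refracted ray runs along the interface (θ₂ = 90°), so sin θ_c = V₁/V₂.
θ_c = arcsin(986/2709) = arcsin 0.3640 = 21.34°.
Measured from the interface: 90° − 21.34° = 68.66°.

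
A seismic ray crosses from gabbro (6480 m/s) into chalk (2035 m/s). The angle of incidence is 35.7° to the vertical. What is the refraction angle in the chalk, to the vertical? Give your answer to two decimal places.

Snell's law: sin θ₂ = (V₂/V₁)·sin θ₁ = (2035/6480)·sin 35.7° = 0.1833.
θ₂ = arcsin 0.1833 = 10.56° from the normal.

10.56°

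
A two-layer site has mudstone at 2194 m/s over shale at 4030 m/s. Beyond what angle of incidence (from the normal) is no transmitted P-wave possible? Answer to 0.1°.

At critical incidence the refracted ray runs along the interface (θ₂ = 90°), so sin θ_c = V₁/V₂.
θ_c = arcsin(2194/4030) = arcsin 0.5444 = 32.98°.

33.0°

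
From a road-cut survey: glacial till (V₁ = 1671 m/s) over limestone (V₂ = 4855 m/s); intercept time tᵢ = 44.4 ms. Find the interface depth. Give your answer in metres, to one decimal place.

h = tᵢ·V₁·V₂ / (2·√(V₂²−V₁²)).
√(V₂²−V₁²) = √(4855² − 1671²) = 4558.4 m/s.
h = 0.0444 s × 1671 × 4855 / (2 × 4558.4) = 39.51 m.

39.5 m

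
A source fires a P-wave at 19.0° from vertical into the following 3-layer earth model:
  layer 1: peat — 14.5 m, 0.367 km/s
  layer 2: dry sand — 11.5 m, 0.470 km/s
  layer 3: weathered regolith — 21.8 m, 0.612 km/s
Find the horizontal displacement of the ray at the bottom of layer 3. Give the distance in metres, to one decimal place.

Apply Snell's law at each interface; in layer i the horizontal offset is hᵢ·tan θᵢ.
Layer 1: θ = 19.00°; offset = 14.5·tan 19.00° = 4.993 m.
Layer 2: sin θ = 0.470·sin 19.0°/0.367 = 0.4169, θ = 24.64°; offset = 11.5·tan 24.64° = 5.275 m.
Layer 3: sin θ = 0.612·sin 19.0°/0.367 = 0.5429, θ = 32.88°; offset = 21.8·tan 32.88° = 14.093 m.
Total horizontal offset = 24.361 m.

24.4 m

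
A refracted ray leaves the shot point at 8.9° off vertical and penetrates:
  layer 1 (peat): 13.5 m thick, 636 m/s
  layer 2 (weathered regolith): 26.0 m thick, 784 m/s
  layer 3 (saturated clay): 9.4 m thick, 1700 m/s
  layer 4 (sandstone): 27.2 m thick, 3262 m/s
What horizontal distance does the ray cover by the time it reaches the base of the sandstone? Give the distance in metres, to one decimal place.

46.9 m

p = sin θ₁/V₁ = sin 8.9°/636 = 2.4326e-04 s/m is conserved through the stack.
Layer 1: θ = 8.90°; offset = 13.5·tan 8.90° = 2.114 m.
Layer 2: sin θ = p·784 = 0.1907 → θ = 10.99°; offset = 26.0·tan 10.99° = 5.051 m.
Layer 3: sin θ = p·1700 = 0.4135 → θ = 24.43°; offset = 9.4·tan 24.43° = 4.269 m.
Layer 4: sin θ = p·3262 = 0.7935 → θ = 52.51°; offset = 27.2·tan 52.51° = 35.465 m.
Σ offsets = 46.900 m.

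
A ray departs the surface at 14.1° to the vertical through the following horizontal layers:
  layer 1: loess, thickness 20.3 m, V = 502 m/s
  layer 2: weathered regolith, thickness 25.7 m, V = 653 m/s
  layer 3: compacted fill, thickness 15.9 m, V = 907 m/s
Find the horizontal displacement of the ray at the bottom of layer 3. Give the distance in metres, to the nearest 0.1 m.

21.5 m

p = sin θ₁/V₁ = sin 14.1°/502 = 4.8529e-04 s/m is conserved through the stack.
Layer 1: θ = 14.10°; offset = 20.3·tan 14.10° = 5.099 m.
Layer 2: sin θ = p·653 = 0.3169 → θ = 18.48°; offset = 25.7·tan 18.48° = 8.587 m.
Layer 3: sin θ = p·907 = 0.4402 → θ = 26.11°; offset = 15.9·tan 26.11° = 7.794 m.
Summing the layer offsets gives 21.480 m.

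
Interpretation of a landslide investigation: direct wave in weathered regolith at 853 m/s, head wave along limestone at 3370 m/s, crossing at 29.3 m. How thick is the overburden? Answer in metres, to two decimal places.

11.31 m

x_cross = 2h·√((V₂+V₁)/(V₂−V₁)) → h = x_cross / (2·√((V₂+V₁)/(V₂−V₁))).
√((V₂+V₁)/(V₂−V₁)) = √((3370+853)/(3370−853)) = 1.2953.
h = 29.3 / (2·1.2953) = 11.31 m.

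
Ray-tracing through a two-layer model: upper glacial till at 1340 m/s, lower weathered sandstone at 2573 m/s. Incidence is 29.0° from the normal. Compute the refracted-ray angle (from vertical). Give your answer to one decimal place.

Snell's law: sin θ₂ = (V₂/V₁)·sin θ₁ = (2573/1340)·sin 29.0° = 0.9309.
θ₂ = arcsin 0.9309 = 68.58° from the normal.

68.6°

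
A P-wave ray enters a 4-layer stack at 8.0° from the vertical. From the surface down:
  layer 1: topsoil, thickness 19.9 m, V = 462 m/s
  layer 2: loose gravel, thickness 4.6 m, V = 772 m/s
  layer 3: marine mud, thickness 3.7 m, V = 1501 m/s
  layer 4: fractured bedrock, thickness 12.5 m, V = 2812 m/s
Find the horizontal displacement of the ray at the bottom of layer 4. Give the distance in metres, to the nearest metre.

26 m

p = sin θ₁/V₁ = sin 8.0°/462 = 3.0124e-04 s/m is conserved through the stack.
Layer 1: θ = 8.00°; offset = 19.9·tan 8.00° = 2.797 m.
Layer 2: sin θ = p·772 = 0.2326 → θ = 13.45°; offset = 4.6·tan 13.45° = 1.100 m.
Layer 3: sin θ = p·1501 = 0.4522 → θ = 26.88°; offset = 3.7·tan 26.88° = 1.876 m.
Layer 4: sin θ = p·2812 = 0.8471 → θ = 57.90°; offset = 12.5·tan 57.90° = 19.924 m.
Total horizontal offset = 25.696 m.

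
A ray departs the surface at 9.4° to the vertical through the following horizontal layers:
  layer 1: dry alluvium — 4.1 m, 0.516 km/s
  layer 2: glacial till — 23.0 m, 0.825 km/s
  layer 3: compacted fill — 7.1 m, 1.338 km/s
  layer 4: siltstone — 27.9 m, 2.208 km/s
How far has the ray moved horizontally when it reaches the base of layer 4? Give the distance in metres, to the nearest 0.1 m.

Apply Snell's law at each interface; in layer i the horizontal offset is hᵢ·tan θᵢ.
Layer 1: θ = 9.40°; offset = 4.1·tan 9.40° = 0.679 m.
Layer 2: sin θ = 0.825·sin 9.4°/0.516 = 0.2611, θ = 15.14°; offset = 23.0·tan 15.14° = 6.222 m.
Layer 3: sin θ = 1.338·sin 9.4°/0.516 = 0.4235, θ = 25.06°; offset = 7.1·tan 25.06° = 3.319 m.
Layer 4: sin θ = 2.208·sin 9.4°/0.516 = 0.6989, θ = 44.34°; offset = 27.9·tan 44.34° = 27.262 m.
Total horizontal offset = 37.482 m.

37.5 m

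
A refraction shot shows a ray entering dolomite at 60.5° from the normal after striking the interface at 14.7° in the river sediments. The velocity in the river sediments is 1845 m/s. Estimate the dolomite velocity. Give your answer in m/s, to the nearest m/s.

Snell's law: sin 14.7°/V₁ = sin 60.5°/V₂.
V₂ = V₁·sin 60.5°/sin 14.7° = 1845 × 3.4299 = 6328.10 m/s.

6328 m/s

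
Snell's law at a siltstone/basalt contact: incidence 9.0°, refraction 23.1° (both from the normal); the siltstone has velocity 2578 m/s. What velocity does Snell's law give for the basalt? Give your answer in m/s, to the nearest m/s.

6466 m/s

Snell's law: sin 9.0°/V₁ = sin 23.1°/V₂.
V₂ = V₁·sin 23.1°/sin 9.0° = 2578 × 2.5080 = 6465.62 m/s.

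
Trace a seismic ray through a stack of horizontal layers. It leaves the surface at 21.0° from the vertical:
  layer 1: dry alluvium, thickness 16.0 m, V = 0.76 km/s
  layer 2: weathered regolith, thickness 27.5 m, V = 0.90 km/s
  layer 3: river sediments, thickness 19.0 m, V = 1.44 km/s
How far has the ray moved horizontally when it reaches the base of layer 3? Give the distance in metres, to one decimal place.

36.6 m

p = sin θ₁/V₁ = sin 21.0°/0.76 = 4.7154e-01 s/km is conserved through the stack.
Layer 1: θ = 21.00°; offset = 16.0·tan 21.00° = 6.142 m.
Layer 2: sin θ = p·0.90 = 0.4244 → θ = 25.11°; offset = 27.5·tan 25.11° = 12.889 m.
Layer 3: sin θ = p·1.44 = 0.6790 → θ = 42.77°; offset = 19.0·tan 42.77° = 17.574 m.
Total horizontal offset = 36.604 m.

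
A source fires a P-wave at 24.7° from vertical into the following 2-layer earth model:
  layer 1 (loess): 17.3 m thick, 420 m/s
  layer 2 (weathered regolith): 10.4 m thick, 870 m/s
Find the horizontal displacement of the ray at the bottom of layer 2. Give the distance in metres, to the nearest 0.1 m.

Apply Snell's law at each interface; in layer i the horizontal offset is hᵢ·tan θᵢ.
Layer 1: θ = 24.70°; offset = 17.3·tan 24.70° = 7.957 m.
Layer 2: sin θ = 870·sin 24.7°/420 = 0.8656, θ = 59.95°; offset = 10.4·tan 59.95° = 17.977 m.
Summing the layer offsets gives 25.934 m.

25.9 m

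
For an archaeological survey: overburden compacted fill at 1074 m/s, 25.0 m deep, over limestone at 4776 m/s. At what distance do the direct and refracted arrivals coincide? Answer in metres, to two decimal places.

62.85 m

x_cross = 2h·√((V₂+V₁)/(V₂−V₁)).
(V₂+V₁)/(V₂−V₁) = (4776+1074)/(4776−1074) = 1.5802; √ = 1.2571.
x_cross = 2·25.0·1.2571 = 62.85 m.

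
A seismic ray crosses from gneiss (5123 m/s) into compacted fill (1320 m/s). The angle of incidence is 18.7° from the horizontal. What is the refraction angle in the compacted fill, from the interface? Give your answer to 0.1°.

Angle from the normal: 90° − 18.7° = 71.3°.
Snell's law: sin θ₂ = (V₂/V₁)·sin θ₁ = (1320/5123)·sin 71.3° = 0.2441.
θ₂ = sin⁻¹(0.2441) = 14.13° (from vertical).
From the interface: 90° − 14.13° = 75.87°.

75.9°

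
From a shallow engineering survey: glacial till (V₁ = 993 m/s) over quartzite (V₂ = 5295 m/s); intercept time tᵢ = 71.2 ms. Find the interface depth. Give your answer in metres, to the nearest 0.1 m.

36.0 m

h = tᵢ·V₁·V₂ / (2·√(V₂²−V₁²)).
√(V₂²−V₁²) = √(5295² − 993²) = 5201.1 m/s.
h = 0.0712 s × 993 × 5295 / (2 × 5201.1) = 35.99 m.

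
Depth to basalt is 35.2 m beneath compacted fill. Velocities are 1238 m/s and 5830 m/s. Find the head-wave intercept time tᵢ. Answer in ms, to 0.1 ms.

55.6 ms

θ_c = arcsin(V₁/V₂) = arcsin(1238/5830) = 12.26°; cos θ_c = 0.9772.
tᵢ = 2h·cos θ_c / V₁ = 2·35.2·0.9772 / 1238 = 0.05557 s.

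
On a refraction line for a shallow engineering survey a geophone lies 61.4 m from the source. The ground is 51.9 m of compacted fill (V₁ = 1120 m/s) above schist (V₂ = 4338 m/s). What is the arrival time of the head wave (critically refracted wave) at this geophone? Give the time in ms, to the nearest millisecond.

t = x/V₂ + 2h·√(V₂²−V₁²)/(V₁V₂).
√(V₂²−V₁²) = √(4338²−1120²) = 4190.9 m/s; delay term = 2·51.9·4190.9/(1120·4338) = 0.08954 s.
t = 61.4/4338 + 0.08954 = 0.10369 s.

104 ms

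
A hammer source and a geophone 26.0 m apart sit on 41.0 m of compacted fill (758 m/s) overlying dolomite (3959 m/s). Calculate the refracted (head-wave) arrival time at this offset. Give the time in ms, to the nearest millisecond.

θ_c = arcsin(V₁/V₂) = arcsin(758/3959) = 11.04°, cos θ_c = 0.9815.
Intercept time tᵢ = 2h cos θ_c / V₁ = 2·41.0·0.9815/758 = 0.10618 s.
t = x/V₂ + tᵢ = 26.0/3959 + 0.10618 = 0.11275 s.

113 ms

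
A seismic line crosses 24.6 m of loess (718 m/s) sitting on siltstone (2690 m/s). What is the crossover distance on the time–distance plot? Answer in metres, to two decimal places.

64.68 m

x_cross = 2h·√((V₂+V₁)/(V₂−V₁)).
(V₂+V₁)/(V₂−V₁) = (2690+718)/(2690−718) = 1.7282; √ = 1.3146.
x_cross = 2·24.6·1.3146 = 64.68 m.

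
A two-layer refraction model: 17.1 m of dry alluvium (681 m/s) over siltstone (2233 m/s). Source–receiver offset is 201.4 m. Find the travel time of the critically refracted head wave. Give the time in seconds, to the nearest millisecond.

0.138 s

θ_c = arcsin(V₁/V₂) = arcsin(681/2233) = 17.76°, cos θ_c = 0.9524.
Intercept time tᵢ = 2h cos θ_c / V₁ = 2·17.1·0.9524/681 = 0.04783 s.
t = x/V₂ + tᵢ = 201.4/2233 + 0.04783 = 0.13802 s.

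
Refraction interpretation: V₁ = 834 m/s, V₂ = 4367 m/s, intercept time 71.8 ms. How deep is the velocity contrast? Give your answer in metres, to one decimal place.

30.5 m

h = tᵢ·V₁·V₂ / (2·√(V₂²−V₁²)).
√(V₂²−V₁²) = √(4367² − 834²) = 4286.6 m/s.
h = 0.0718 s × 834 × 4367 / (2 × 4286.6) = 30.50 m.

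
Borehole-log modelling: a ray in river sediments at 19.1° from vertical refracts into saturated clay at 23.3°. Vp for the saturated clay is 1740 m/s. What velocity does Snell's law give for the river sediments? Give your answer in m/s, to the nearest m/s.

1439 m/s

Snell's law: sin 19.1°/V₁ = sin 23.3°/V₂.
V₁ = V₂·sin 19.1°/sin 23.3° = 1740 × 0.8273 = 1439.43 m/s.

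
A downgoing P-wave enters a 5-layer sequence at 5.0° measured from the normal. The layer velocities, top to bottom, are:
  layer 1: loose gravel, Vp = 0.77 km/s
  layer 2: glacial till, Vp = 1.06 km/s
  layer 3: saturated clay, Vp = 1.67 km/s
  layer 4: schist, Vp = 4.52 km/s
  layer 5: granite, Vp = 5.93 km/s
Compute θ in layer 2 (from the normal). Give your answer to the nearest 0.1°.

6.9°

Ray parameter p = sin 5.0° / 0.77 = 1.1319e-01 s/km.
sin θ_2 = p·V_2 = 1.1319e-01 × 1.06 = 0.1200.
θ_2 = 6.89° from the vertical.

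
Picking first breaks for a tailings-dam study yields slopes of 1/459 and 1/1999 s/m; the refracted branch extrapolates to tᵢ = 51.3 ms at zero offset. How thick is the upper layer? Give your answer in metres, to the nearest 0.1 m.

h = tᵢ·V₁·V₂ / (2·√(V₂²−V₁²)).
√(V₂²−V₁²) = √(1999² − 459²) = 1945.6 m/s.
h = 0.0513 s × 459 × 1999 / (2 × 1945.6) = 12.10 m.

12.1 m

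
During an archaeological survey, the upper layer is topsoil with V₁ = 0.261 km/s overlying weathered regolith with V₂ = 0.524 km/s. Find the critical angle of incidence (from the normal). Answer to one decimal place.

29.9°

Critical incidence: sin θ_c = V₁/V₂ = 0.261/0.524 = 0.4981.
θ_c = arcsin 0.4981 = 29.87°.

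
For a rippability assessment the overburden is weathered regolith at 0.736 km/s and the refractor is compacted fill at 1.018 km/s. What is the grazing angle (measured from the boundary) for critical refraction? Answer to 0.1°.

Critical incidence: sin θ_c = V₁/V₂ = 0.736/1.018 = 0.7230.
θ_c = arcsin 0.7230 = 46.30°.
Measured from the interface: 90° − 46.30° = 43.70°.

43.7°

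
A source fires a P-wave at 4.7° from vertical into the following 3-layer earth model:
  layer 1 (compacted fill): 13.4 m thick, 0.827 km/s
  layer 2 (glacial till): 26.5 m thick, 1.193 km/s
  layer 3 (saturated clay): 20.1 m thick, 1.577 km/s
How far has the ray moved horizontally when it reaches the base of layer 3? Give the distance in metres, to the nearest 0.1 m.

Ray parameter p = sin 4.7° / 0.827 km/s = 9.9079e-02 s/km.
Layer 1: θ = 4.70°; offset = 13.4·tan 4.70° = 1.102 m.
Layer 2: sin θ = p·1.193 = 0.1182 → θ = 6.79°; offset = 26.5·tan 6.79° = 3.154 m.
Layer 3: sin θ = p·1.577 = 0.1562 → θ = 8.99°; offset = 20.1·tan 8.99° = 3.180 m.
Σ offsets = 7.436 m.

7.4 m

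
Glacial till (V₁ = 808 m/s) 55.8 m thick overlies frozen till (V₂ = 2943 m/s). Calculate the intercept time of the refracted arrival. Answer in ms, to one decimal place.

θ_c = arcsin(V₁/V₂) = arcsin(808/2943) = 15.94°; cos θ_c = 0.9616.
tᵢ = 2h·cos θ_c / V₁ = 2·55.8·0.9616 / 808 = 0.13281 s.

132.8 ms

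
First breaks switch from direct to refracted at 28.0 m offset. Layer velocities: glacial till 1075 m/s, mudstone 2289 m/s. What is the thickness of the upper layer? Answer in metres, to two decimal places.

x_cross = 2h·√((V₂+V₁)/(V₂−V₁)) → h = x_cross / (2·√((V₂+V₁)/(V₂−V₁))).
√((V₂+V₁)/(V₂−V₁)) = √((2289+1075)/(2289−1075)) = 1.6646.
h = 28.0 / (2·1.6646) = 8.41 m.

8.41 m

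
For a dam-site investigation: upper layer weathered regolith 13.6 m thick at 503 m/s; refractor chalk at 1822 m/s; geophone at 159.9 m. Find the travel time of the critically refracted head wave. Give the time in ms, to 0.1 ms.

θ_c = arcsin(V₁/V₂) = arcsin(503/1822) = 16.03°, cos θ_c = 0.9611.
Intercept time tᵢ = 2h cos θ_c / V₁ = 2·13.6·0.9611/503 = 0.05197 s.
t = x/V₂ + tᵢ = 159.9/1822 + 0.05197 = 0.13973 s.

139.7 ms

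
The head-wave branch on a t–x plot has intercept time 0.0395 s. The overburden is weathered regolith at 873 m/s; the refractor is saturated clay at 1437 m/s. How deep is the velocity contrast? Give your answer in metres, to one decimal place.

21.7 m

θ_c = arcsin(873/1437) = 37.41°; cos θ_c = 0.7943.
tᵢ = 2h cos θ_c/V₁ ⇒ h = tᵢ·V₁/(2 cos θ_c) = 0.0395·873/(2·0.7943) = 21.71 m.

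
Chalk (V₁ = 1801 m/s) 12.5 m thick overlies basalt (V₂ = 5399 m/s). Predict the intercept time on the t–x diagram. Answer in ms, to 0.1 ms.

θ_c = arcsin(V₁/V₂) = arcsin(1801/5399) = 19.49°; cos θ_c = 0.9427.
tᵢ = 2h·cos θ_c / V₁ = 2·12.5·0.9427 / 1801 = 0.01309 s.

13.1 ms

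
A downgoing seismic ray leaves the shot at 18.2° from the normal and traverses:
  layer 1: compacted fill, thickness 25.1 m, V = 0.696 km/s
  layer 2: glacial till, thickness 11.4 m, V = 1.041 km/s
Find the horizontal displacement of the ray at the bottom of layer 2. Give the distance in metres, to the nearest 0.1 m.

Apply Snell's law at each interface; in layer i the horizontal offset is hᵢ·tan θᵢ.
Layer 1: θ = 18.20°; offset = 25.1·tan 18.20° = 8.252 m.
Layer 2: sin θ = 1.041·sin 18.2°/0.696 = 0.4672, θ = 27.85°; offset = 11.4·tan 27.85° = 6.023 m.
Total horizontal offset = 14.276 m.

14.3 m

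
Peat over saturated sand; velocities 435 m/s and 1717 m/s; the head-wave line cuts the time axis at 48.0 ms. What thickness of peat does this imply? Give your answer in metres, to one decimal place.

θ_c = arcsin(435/1717) = 14.68°; cos θ_c = 0.9674.
tᵢ = 2h cos θ_c/V₁ ⇒ h = tᵢ·V₁/(2 cos θ_c) = 0.048·435/(2·0.9674) = 10.79 m.

10.8 m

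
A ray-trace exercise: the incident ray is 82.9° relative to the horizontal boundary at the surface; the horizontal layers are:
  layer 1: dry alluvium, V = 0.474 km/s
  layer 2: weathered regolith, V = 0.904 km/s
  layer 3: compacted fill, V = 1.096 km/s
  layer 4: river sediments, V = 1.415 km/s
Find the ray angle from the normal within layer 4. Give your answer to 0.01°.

From the normal: θ₁ = 90° − 82.9° = 7.1°.
Snell's law across each interface conserves sin θ / V, so sin θ_4 = V_4·sin θ₁/V₁.
sin θ_4 = 1.415 × sin 7.1° / 0.474 = 0.3690.
θ_4 = arcsin 0.3690 = 21.65°.

21.65°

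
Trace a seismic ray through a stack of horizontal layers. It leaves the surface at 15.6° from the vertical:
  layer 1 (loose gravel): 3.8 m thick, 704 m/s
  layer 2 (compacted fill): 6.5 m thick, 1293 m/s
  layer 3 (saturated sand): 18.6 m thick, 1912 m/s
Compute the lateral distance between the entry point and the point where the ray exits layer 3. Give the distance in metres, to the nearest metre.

25 m

Ray parameter p = sin 15.6° / 704 m/s = 3.8199e-04 s/m.
Layer 1: θ = 15.60°; offset = 3.8·tan 15.60° = 1.061 m.
Layer 2: sin θ = p·1293 = 0.4939 → θ = 29.60°; offset = 6.5·tan 29.60° = 3.692 m.
Layer 3: sin θ = p·1912 = 0.7304 → θ = 46.92°; offset = 18.6·tan 46.92° = 19.888 m.
Total horizontal offset = 24.641 m.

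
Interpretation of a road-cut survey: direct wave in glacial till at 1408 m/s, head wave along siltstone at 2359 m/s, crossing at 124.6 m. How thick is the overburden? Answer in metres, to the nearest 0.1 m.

31.3 m

h = (x_cross/2)·√((V₂−V₁)/(V₂+V₁)).
(V₂−V₁)/(V₂+V₁) = (2359−1408)/(2359+1408) = 0.2525; √ = 0.5024.
h = (124.6/2)·0.5024 = 31.30 m.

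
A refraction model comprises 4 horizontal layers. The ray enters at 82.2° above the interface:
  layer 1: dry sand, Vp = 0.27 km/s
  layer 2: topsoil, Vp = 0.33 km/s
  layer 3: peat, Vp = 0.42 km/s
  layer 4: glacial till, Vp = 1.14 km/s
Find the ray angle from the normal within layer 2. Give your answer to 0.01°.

9.55°

From the normal: θ₁ = 90° − 82.2° = 7.8°.
Snell's law across each interface conserves sin θ / V, so sin θ_2 = V_2·sin θ₁/V₁.
sin θ_2 = 0.33 × sin 7.8° / 0.27 = 0.1659.
θ_2 = 9.55° from the vertical.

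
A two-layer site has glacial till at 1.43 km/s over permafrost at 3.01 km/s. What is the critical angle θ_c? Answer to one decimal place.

28.4°

At critical incidence the refracted ray runs along the interface (θ₂ = 90°), so sin θ_c = V₁/V₂.
θ_c = arcsin(1.43/3.01) = arcsin 0.4751 = 28.36°.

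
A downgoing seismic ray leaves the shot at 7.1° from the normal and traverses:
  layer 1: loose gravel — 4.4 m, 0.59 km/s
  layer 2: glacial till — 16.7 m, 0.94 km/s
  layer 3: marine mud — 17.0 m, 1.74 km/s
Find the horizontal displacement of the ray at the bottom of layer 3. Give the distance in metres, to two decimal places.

10.56 m

Ray parameter p = sin 7.1° / 0.59 km/s = 2.0949e-01 s/km.
Layer 1: θ = 7.10°; offset = 4.4·tan 7.10° = 0.5480 m.
Layer 2: sin θ = p·0.94 = 0.1969 → θ = 11.36°; offset = 16.7·tan 11.36° = 3.3543 m.
Layer 3: sin θ = p·1.74 = 0.3645 → θ = 21.38°; offset = 17.0·tan 21.38° = 6.6547 m.
Summing the layer offsets gives 10.5571 m.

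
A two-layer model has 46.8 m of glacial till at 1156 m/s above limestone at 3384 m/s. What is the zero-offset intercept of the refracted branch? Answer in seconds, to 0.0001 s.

0.0761 s

θ_c = arcsin(V₁/V₂) = arcsin(1156/3384) = 19.97°; cos θ_c = 0.9398.
tᵢ = 2h·cos θ_c / V₁ = 2·46.8·0.9398 / 1156 = 0.07610 s.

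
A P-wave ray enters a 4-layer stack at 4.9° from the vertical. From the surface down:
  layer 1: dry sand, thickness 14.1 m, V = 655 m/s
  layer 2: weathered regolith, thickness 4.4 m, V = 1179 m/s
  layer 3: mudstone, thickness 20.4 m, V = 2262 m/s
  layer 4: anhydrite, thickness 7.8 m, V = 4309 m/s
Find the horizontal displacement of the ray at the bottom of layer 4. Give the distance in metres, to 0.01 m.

13.49 m

Apply Snell's law at each interface; in layer i the horizontal offset is hᵢ·tan θᵢ.
Layer 1: θ = 4.90°; offset = 14.1·tan 4.90° = 1.2088 m.
Layer 2: sin θ = 1179·sin 4.9°/655 = 0.1538, θ = 8.84°; offset = 4.4·tan 8.84° = 0.6846 m.
Layer 3: sin θ = 2262·sin 4.9°/655 = 0.2950, θ = 17.16°; offset = 20.4·tan 17.16° = 6.2979 m.
Layer 4: sin θ = 4309·sin 4.9°/655 = 0.5619, θ = 34.19°; offset = 7.8·tan 34.19° = 5.2987 m.
Total horizontal offset = 13.4900 m.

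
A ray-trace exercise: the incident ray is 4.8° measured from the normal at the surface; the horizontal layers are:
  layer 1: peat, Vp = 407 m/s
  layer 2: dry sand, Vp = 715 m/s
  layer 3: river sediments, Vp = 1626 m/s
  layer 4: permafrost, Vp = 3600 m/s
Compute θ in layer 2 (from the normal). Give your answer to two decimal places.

8.45°

Ray parameter p = sin 4.8° / 407 = 2.0560e-04 s/m.
sin θ_2 = p·V_2 = 2.0560e-04 × 715 = 0.1470.
θ_2 = 8.45° from the vertical.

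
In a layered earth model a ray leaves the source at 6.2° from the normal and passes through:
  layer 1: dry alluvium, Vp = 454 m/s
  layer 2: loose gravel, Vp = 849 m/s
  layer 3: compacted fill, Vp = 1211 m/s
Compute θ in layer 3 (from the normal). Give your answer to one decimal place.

16.7°

Snell's law across each interface conserves sin θ / V, so sin θ_3 = V_3·sin θ₁/V₁.
sin θ_3 = 1211 × sin 6.2° / 454 = 0.2881.
θ_3 = 16.74° from the vertical.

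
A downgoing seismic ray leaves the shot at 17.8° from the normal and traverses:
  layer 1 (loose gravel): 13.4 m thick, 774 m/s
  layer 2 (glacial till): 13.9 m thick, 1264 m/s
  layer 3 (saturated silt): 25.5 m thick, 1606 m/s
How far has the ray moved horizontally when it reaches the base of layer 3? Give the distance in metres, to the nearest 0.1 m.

33.2 m

Apply Snell's law at each interface; in layer i the horizontal offset is hᵢ·tan θᵢ.
Layer 1: θ = 17.80°; offset = 13.4·tan 17.80° = 4.302 m.
Layer 2: sin θ = 1264·sin 17.8°/774 = 0.4992, θ = 29.95°; offset = 13.9·tan 29.95° = 8.009 m.
Layer 3: sin θ = 1606·sin 17.8°/774 = 0.6343, θ = 39.37°; offset = 25.5·tan 39.37° = 20.922 m.
Σ offsets = 33.233 m.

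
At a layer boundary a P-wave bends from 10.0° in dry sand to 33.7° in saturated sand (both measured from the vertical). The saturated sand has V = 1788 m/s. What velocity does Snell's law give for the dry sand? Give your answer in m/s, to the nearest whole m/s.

Snell's law: sin 10.0°/V₁ = sin 33.7°/V₂.
V₁ = V₂·sin 10.0°/sin 33.7° = 1788 × 0.3130 = 559.59 m/s.

560 m/s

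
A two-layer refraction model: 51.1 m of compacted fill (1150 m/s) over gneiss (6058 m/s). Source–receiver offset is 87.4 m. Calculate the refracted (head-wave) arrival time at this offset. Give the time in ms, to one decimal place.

θ_c = arcsin(V₁/V₂) = arcsin(1150/6058) = 10.94°, cos θ_c = 0.9818.
Intercept time tᵢ = 2h cos θ_c / V₁ = 2·51.1·0.9818/1150 = 0.08725 s.
t = x/V₂ + tᵢ = 87.4/6058 + 0.08725 = 0.10168 s.

101.7 ms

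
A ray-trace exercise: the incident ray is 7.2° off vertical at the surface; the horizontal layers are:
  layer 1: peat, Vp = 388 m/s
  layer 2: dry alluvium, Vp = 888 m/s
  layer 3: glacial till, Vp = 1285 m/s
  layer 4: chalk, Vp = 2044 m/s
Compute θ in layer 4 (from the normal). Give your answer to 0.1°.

Ray parameter p = sin 7.2° / 388 = 3.2302e-04 s/m.
sin θ_4 = p·V_4 = 3.2302e-04 × 2044 = 0.6603.
θ_4 = 41.32° from the vertical.

41.3°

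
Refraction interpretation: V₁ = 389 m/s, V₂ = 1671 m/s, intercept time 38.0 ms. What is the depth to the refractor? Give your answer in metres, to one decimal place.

θ_c = arcsin(389/1671) = 13.46°; cos θ_c = 0.9725.
tᵢ = 2h cos θ_c/V₁ ⇒ h = tᵢ·V₁/(2 cos θ_c) = 0.038·389/(2·0.9725) = 7.60 m.

7.6 m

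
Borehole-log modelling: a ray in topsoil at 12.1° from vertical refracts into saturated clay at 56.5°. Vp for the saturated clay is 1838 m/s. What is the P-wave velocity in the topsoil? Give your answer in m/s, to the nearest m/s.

sin 12.1° = 0.2096; sin 56.5° = 0.8339.
V₁ = V₂·(sin θ₁/sin θ₂) = 1838·(0.2096/0.8339) = 462.03 m/s.

462 m/s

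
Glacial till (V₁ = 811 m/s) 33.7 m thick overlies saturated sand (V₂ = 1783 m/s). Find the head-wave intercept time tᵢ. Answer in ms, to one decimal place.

θ_c = arcsin(V₁/V₂) = arcsin(811/1783) = 27.06°; cos θ_c = 0.8906.
tᵢ = 2h·cos θ_c / V₁ = 2·33.7·0.8906 / 811 = 0.07401 s.

74.0 ms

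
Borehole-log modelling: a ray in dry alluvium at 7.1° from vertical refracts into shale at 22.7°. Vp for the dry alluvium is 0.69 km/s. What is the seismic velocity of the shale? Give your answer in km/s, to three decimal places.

2.154 km/s

Snell's law: sin 7.1°/V₁ = sin 22.7°/V₂.
V₂ = V₁·sin 22.7°/sin 7.1° = 0.69 × 3.1222 = 2.154 km/s.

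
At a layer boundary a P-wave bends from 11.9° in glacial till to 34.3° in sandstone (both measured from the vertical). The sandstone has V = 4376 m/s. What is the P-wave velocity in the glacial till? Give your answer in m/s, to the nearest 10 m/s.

1600 m/s

sin 11.9° = 0.2062; sin 34.3° = 0.5635.
V₁ = V₂·(sin θ₁/sin θ₂) = 4376·(0.2062/0.5635) = 1601.26 m/s.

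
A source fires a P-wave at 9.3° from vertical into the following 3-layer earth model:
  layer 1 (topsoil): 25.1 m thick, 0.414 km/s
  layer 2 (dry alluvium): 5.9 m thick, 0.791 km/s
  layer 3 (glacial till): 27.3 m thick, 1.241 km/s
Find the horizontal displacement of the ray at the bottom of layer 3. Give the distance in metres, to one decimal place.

Apply Snell's law at each interface; in layer i the horizontal offset is hᵢ·tan θᵢ.
Layer 1: θ = 9.30°; offset = 25.1·tan 9.30° = 4.110 m.
Layer 2: sin θ = 0.791·sin 9.3°/0.414 = 0.3088, θ = 17.98°; offset = 5.9·tan 17.98° = 1.915 m.
Layer 3: sin θ = 1.241·sin 9.3°/0.414 = 0.4844, θ = 28.97°; offset = 27.3·tan 28.97° = 15.117 m.
Σ offsets = 21.142 m.

21.1 m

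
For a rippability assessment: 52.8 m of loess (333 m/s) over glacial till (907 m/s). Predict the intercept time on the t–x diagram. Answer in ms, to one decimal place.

tᵢ = 2h·√(V₂²−V₁²)/(V₁V₂).
√(V₂²−V₁²) = √(907²−333²) = 843.7 m/s.
tᵢ = 2·52.8·843.7/(333·907) = 0.29497 s.

295.0 ms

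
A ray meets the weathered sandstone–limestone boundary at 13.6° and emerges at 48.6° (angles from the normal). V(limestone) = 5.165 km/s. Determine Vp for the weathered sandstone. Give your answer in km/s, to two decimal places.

1.62 km/s

sin 13.6° = 0.2351; sin 48.6° = 0.7501.
V₁ = V₂·(sin θ₁/sin θ₂) = 5.165·(0.2351/0.7501) = 1.62 km/s.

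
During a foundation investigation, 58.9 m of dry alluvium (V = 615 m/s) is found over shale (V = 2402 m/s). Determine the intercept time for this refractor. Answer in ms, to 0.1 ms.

185.2 ms

θ_c = arcsin(V₁/V₂) = arcsin(615/2402) = 14.84°; cos θ_c = 0.9667.
tᵢ = 2h·cos θ_c / V₁ = 2·58.9·0.9667 / 615 = 0.18516 s.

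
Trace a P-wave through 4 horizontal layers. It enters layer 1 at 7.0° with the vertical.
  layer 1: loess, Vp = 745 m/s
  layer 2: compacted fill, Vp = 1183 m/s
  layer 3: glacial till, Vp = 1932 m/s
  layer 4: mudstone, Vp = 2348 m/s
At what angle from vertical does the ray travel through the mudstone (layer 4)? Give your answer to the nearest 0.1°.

22.6°

Snell's law across each interface conserves sin θ / V, so sin θ_4 = V_4·sin θ₁/V₁.
sin θ_4 = 2348 × sin 7.0° / 745 = 0.3841.
θ_4 = 22.59° from the vertical.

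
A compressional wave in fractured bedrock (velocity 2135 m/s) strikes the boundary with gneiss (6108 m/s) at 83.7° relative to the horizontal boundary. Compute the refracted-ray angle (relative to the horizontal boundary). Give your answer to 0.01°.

Angle from the normal: 90° − 83.7° = 6.3°.
Snell's law: sin θ₂ = (V₂/V₁)·sin θ₁ = (6108/2135)·sin 6.3° = 0.3139.
θ₂ = arcsin 0.3139 = 18.30° from the normal.
From the interface: 90° − 18.30° = 71.70°.

71.70°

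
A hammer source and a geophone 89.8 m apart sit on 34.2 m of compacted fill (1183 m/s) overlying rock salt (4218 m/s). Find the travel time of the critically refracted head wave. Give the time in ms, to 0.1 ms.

76.8 ms

t = x/V₂ + 2h·√(V₂²−V₁²)/(V₁V₂).
√(V₂²−V₁²) = √(4218²−1183²) = 4048.7 m/s; delay term = 2·34.2·4048.7/(1183·4218) = 0.05550 s.
t = 89.8/4218 + 0.05550 = 0.07679 s.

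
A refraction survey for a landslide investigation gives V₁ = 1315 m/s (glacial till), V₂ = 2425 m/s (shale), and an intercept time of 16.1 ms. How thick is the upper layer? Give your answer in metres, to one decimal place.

12.6 m

θ_c = arcsin(1315/2425) = 32.84°; cos θ_c = 0.8402.
tᵢ = 2h cos θ_c/V₁ ⇒ h = tᵢ·V₁/(2 cos θ_c) = 0.0161·1315/(2·0.8402) = 12.60 m.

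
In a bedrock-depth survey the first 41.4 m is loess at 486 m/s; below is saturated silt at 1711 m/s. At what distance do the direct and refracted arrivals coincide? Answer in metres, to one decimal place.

θ_c = arcsin(486/1711) = 16.50°, so cos θ_c = 0.9588 and tᵢ = 2h cos θ_c/V₁ = 0.1634 s.
At crossover x/V₁ = x/V₂ + tᵢ ⇒ x = tᵢ/(1/V₁ − 1/V₂) = 0.16335/(2.0576e-03 − 5.8445e-04) = 110.89 m.

110.9 m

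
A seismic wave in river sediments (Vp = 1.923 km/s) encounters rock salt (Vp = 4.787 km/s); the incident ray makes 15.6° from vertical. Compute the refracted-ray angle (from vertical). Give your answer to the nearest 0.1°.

42.0°

sin θ₁/V₁ = sin θ₂/V₂ ⇒ sin θ₂ = 4.787·sin 15.6°/1.923 = 4.787·0.2689/1.923 = 0.6694.
θ₂ = sin⁻¹(0.6694) = 42.02° (from vertical).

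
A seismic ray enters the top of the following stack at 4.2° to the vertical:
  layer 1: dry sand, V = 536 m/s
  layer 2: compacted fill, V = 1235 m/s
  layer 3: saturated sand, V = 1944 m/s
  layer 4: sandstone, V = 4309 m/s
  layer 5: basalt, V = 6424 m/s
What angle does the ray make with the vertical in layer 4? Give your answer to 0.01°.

36.07°

Ray parameter p = sin 4.2° / 536 = 1.3664e-04 s/m.
sin θ_4 = p·V_4 = 1.3664e-04 × 4309 = 0.5888.
θ_4 = 36.07° from the vertical.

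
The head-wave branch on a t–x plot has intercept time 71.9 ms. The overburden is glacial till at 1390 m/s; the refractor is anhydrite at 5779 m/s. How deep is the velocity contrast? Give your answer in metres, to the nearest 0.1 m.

51.5 m

h = tᵢ·V₁·V₂ / (2·√(V₂²−V₁²)).
√(V₂²−V₁²) = √(5779² − 1390²) = 5609.3 m/s.
h = 0.0719 s × 1390 × 5779 / (2 × 5609.3) = 51.48 m.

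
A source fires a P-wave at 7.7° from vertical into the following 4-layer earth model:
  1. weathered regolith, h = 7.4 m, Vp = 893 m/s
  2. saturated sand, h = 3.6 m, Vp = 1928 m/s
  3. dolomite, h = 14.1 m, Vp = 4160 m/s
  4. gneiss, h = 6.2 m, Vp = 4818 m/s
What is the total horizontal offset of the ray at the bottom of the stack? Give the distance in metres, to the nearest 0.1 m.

19.8 m

p = sin θ₁/V₁ = sin 7.7°/893 = 1.5004e-04 s/m is conserved through the stack.
Layer 1: θ = 7.70°; offset = 7.4·tan 7.70° = 1.001 m.
Layer 2: sin θ = p·1928 = 0.2893 → θ = 16.81°; offset = 3.6·tan 16.81° = 1.088 m.
Layer 3: sin θ = p·4160 = 0.6242 → θ = 38.62°; offset = 14.1·tan 38.62° = 11.264 m.
Layer 4: sin θ = p·4818 = 0.7229 → θ = 46.29°; offset = 6.2·tan 46.29° = 6.487 m.
Total horizontal offset = 19.839 m.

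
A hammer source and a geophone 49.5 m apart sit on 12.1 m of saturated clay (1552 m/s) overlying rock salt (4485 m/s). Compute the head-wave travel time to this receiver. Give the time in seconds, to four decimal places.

0.0257 s

t = x/V₂ + 2h·√(V₂²−V₁²)/(V₁V₂).
√(V₂²−V₁²) = √(4485²−1552²) = 4207.9 m/s; delay term = 2·12.1·4207.9/(1552·4485) = 0.01463 s.
t = 49.5/4485 + 0.01463 = 0.02567 s.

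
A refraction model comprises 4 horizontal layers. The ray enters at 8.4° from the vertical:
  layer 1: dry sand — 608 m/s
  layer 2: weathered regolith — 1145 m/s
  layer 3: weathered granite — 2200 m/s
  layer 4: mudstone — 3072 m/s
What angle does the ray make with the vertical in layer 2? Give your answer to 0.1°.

Ray parameter p = sin 8.4° / 608 = 2.4027e-04 s/m.
sin θ_2 = p·V_2 = 2.4027e-04 × 1145 = 0.2751.
θ_2 = 15.97° from the vertical.

16.0°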